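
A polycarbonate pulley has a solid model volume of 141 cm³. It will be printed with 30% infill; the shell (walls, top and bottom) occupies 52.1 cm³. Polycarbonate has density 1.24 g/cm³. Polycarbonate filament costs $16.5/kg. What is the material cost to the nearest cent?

Volume inside the shell: 141 − 52.1 → 88.9 cm³.
Infill volume: 0.30 × 88.9 → 26.67 cm³.
Total printed volume = 52.1 + 26.67, so 78.77 cm³.
Mass = 78.77 × 1.24 = 97.6748 g.
At $16.5/kg: 97.6748/1000 × 16.5 = $1.61.

$1.61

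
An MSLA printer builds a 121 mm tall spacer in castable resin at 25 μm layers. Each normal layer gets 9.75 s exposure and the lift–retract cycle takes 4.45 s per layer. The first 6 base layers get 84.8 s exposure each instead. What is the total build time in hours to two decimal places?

19.22 hours

Layers = ⌈121/0.025⌉ = 4840.
Burn-in layers: 6 × (84.8 + 4.45) → 535.5 s.
Regular layers = 4834 × (9.75 + 4.45), so 68642.8 s.
Sum: 535.5 + 68642.8 = 69178.3 s → 19.22 hours.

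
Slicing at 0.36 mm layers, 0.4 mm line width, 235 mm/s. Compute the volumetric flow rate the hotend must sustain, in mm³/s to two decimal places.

A: 0.36 × 0.4 → 0.144 mm².
Volumetric flow = 235 × 0.144 = 33.84 mm³/s.

33.84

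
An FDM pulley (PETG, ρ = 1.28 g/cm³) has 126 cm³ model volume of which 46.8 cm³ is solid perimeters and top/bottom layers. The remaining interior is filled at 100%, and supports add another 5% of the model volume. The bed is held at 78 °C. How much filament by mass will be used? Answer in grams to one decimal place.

169.3 g

Interior volume = 126 − 46.8 = 79.2 cm³.
Infill deposited = 1.00 × 79.2 = 79.2 cm³.
Support: 0.05 × 126 → 6.3 cm³.
Total extruded = 46.8 + 79.2 + 6.3 = 132.3 cm³.
Mass = 132.3 × 1.28 = 169.344 g.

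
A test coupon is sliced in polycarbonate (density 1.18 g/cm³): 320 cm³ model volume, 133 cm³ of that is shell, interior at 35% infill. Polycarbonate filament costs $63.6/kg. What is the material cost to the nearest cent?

Interior volume = 320 − 133 = 187 cm³.
Infill deposited = 0.35 × 187, so 65.45 cm³.
Total extruded = 133 + 65.45 = 198.45 cm³.
Mass: 198.45 × 1.18 → 234.171 g.
At $63.6/kg: 234.171/1000 × 63.6 = $14.89.

$14.89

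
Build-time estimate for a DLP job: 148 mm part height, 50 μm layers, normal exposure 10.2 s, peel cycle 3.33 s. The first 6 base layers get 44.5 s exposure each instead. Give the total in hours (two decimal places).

11.18 hours

Number of layers: 148 / 0.05 → 2960 (rounded up).
Burn-in layers = 6 × (44.5 + 3.33), so 286.98 s.
Normal layers: 2954 × (10.2 + 3.33) → 39967.62 s.
Total = 286.98 + 39967.62 = 40254.6 s = 11.18 hours.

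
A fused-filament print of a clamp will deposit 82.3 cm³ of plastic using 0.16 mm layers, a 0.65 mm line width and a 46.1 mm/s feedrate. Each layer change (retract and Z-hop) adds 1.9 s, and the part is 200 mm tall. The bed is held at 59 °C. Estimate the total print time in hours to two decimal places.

Line area: 0.16 × 0.65 → 0.104 mm².
Path length: 82300 mm³ / 0.104 mm² → 791346.2 mm.
Time extruding = 791346.2 / 46.1 = 17165.9 s.
Layers = ⌈200/0.16⌉ = 1250.
Non-print overhead: 1250 × 1.9 → 2375 s.
Altogether 17165.9 + 2375 = 19540.9 s, i.e. 5.43 hours.

5.43 hours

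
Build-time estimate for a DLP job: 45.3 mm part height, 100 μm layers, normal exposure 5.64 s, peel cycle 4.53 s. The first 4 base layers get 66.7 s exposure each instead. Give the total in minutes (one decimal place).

80.9 minutes

Layer count = ceil(45.3 / 0.1) = 453.
Base layers = 4 × (66.7 + 4.53), so 284.92 s.
Regular layers = 449 × (5.64 + 4.53), so 4566.33 s.
Sum: 284.92 + 4566.33 = 4851.25 s → 80.9 minutes.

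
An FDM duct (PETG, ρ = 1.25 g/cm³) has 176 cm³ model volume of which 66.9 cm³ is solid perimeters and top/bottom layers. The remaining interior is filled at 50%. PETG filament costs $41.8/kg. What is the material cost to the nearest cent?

$6.35

Volume inside the shell = 176 − 66.9, so 109.1 cm³.
Deposited infill = 0.50 × 109.1 = 54.55 cm³.
Total extruded: 66.9 + 54.55 → 121.45 cm³.
Mass = 121.45 × 1.25 = 151.8125 g.
At $41.8/kg: 151.8125/1000 × 41.8 = $6.35.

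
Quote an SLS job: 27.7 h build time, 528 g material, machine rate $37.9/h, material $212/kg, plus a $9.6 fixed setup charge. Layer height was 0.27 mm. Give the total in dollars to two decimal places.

Time charge = 37.9 × 27.7 = $1049.83.
Material cost = 212 × 528/1000, so $111.936.
Adding setup: 1049.83 + 111.936 + 9.6 → 1171.366 ≈ $1171.37.

$1171.37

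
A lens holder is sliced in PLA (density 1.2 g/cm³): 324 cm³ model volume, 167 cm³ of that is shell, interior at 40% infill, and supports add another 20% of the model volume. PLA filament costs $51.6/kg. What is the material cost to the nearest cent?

$18.24

Interior volume: 324 − 167 → 157 cm³.
Deposited infill = 0.40 × 157, so 62.8 cm³.
Support = 0.20 × 324, so 64.8 cm³.
Total printed volume = 167 + 62.8 + 64.8, so 294.6 cm³.
Mass = 294.6 × 1.2 = 353.52 g.
Cost = 353.52 g / 1000 × $51.6/kg = $18.24.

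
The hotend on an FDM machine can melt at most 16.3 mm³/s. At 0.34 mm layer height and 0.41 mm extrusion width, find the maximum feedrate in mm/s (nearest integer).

117 mm/s

A: 0.34 × 0.41 → 0.1394 mm².
v_max = Q/A = 16.3/0.1394 = 116.93 mm/s → 117 mm/s.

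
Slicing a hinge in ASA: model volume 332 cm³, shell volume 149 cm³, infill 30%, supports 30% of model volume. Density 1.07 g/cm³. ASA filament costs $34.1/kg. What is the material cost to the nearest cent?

Volume inside the shell: 332 − 149 → 183 cm³.
Infill volume: 0.30 × 183 → 54.9 cm³.
Support = 0.30 × 332, so 99.6 cm³.
Total extruded: 149 + 54.9 + 99.6 → 303.5 cm³.
Mass = 303.5 × 1.07 = 324.745 g.
At $34.1/kg: 324.745/1000 × 34.1 = $11.07.

$11.07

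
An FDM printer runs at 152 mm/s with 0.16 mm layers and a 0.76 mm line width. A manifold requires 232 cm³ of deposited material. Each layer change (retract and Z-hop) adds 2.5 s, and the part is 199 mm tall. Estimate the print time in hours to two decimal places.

Bead cross-section: 0.16 × 0.76 → 0.1216 mm².
Total extruded path = 232000/0.1216 = 1907894.7 mm.
Time extruding = 1907894.7 / 152 = 12551.9 s.
Number of layers: 199 / 0.16 → 1244 (rounded up).
Layer-change overhead = 1244 × 2.5 = 3110 s.
Total = 12551.9 + 3110 = 15661.9 s = 4.35 hours.

4.35 hours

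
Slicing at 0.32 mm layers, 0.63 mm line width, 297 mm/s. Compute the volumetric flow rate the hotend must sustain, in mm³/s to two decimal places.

Bead cross-section = 0.32 × 0.63, so 0.2016 mm².
Volumetric flow = 297 × 0.2016 = 59.88 mm³/s.

59.88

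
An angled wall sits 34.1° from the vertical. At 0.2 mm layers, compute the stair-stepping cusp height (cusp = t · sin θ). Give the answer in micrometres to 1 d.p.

112.1 μm

sin(34.1°) = 0.5606, so cusp = 0.2 × 0.5606 = 0.11212 mm → 112.1 μm.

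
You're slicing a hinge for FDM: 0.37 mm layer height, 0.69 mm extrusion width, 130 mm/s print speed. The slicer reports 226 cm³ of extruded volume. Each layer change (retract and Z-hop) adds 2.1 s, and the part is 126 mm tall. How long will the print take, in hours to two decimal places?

2.09 hours

Line area = 0.37 × 0.69 = 0.2553 mm².
Toolpath length = 226 cm³ / 0.2553 mm² = 226000 / 0.2553 = 885233.1 mm.
Extrusion time = 885233.1 / 130, so 6809.5 s.
Layers = ⌈126/0.37⌉ = 341.
Non-print overhead = 341 × 2.1 = 716.1 s.
Total = 6809.5 + 716.1 = 7525.6 s = 2.09 hours.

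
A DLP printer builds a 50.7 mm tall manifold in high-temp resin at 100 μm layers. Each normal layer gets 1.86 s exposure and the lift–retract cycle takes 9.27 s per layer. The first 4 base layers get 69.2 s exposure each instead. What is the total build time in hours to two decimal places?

1.64 hours

Layer count = ceil(50.7 / 0.1) = 507.
Bottom layers: 4 × (69.2 + 9.27) → 313.88 s.
Remaining layers: 503 × (1.86 + 9.27) → 5598.39 s.
Total = 313.88 + 5598.39 = 5912.27 s = 1.64 hours.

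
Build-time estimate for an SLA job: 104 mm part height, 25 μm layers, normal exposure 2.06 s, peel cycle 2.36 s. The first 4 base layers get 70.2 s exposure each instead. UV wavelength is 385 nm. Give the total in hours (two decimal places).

5.18 hours

Number of layers: 104 / 0.025 → 4160 (rounded up).
Base layers: 4 × (70.2 + 2.36) → 290.24 s.
Normal layers: 4156 × (2.06 + 2.36) → 18369.52 s.
Total = 290.24 + 18369.52 = 18659.76 s = 5.18 hours.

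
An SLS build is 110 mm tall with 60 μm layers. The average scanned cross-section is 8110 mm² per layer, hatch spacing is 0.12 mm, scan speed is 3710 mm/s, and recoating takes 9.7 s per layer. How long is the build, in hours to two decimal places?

14.22 hours

Layers = ⌈110/0.06⌉ = 1834.
Hatch length per layer = 8110 / 0.12 = 67583.3 mm.
Per-layer scan time = 67583.3 / 3710, so 18.2165 s.
Time per layer: 18.2165 + 9.7 → 27.9165 s.
1834 layers × 27.9165 s/layer = 51198.861 s, i.e. 14.22 hours.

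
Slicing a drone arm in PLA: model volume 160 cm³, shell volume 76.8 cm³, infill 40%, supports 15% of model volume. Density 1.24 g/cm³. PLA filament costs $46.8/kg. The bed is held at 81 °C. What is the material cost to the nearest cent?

Volume inside the shell: 160 − 76.8 → 83.2 cm³.
Infill volume = 0.40 × 83.2 = 33.28 cm³.
Support: 0.15 × 160 → 24 cm³.
Total extruded = 76.8 + 33.28 + 24, so 134.08 cm³.
Mass = 134.08 × 1.24 = 166.2592 g.
Cost = 166.2592 g / 1000 × $46.8/kg = $7.78.

$7.78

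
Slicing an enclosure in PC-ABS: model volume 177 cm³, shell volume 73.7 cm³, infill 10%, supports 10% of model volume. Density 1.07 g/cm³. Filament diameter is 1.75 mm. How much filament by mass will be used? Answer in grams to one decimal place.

108.9 g

Infill region = 177 − 73.7 = 103.3 cm³.
Infill deposited = 0.10 × 103.3 = 10.33 cm³.
Support = 0.10 × 177 = 17.7 cm³.
Deposited volume = 73.7 + 10.33 + 17.7 = 101.73 cm³.
Mass = 101.73 × 1.07, so 108.8511 g.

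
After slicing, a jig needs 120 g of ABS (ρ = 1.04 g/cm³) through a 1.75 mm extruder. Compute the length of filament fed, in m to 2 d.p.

47.97 m

Extruded volume: 120/1.04 = 115.3846 cm³ (115384.6 mm³).
A = π r² = π × 0.875² = 2.4053 mm².
Length = 115384.6 / 2.4053 = 47970.98 mm = 47.97 m.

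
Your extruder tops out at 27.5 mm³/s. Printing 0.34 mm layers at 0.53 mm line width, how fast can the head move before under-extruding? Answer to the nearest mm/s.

A: 0.34 × 0.53 → 0.1802 mm².
v_max = Q/A = 27.5/0.1802 = 152.61 mm/s → 153 mm/s.

153 mm/s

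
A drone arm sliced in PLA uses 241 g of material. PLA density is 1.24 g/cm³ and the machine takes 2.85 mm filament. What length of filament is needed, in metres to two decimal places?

30.47 m

Volume = 241 g / 1.24 g·cm⁻³ = 194.3548 cm³ = 194354.8 mm³.
Cross-section of 2.85 mm filament: π·(2.85/2)² = 6.3794 mm².
L = V/A = 194354.8/6.3794 = 30466 mm → 30.47 m.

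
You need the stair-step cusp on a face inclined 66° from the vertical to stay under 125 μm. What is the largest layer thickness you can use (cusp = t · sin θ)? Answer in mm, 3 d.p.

0.137 mm

Layer height = cusp / sin(66°) = 0.125 / 0.9135 = 0.137 mm.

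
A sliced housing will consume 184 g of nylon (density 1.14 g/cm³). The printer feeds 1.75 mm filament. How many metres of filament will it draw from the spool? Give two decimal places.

Extruded volume: 184/1.14 = 161.4035 cm³ (161403.5 mm³).
Cross-section of 1.75 mm filament: π·(1.75/2)² = 2.4053 mm².
L = V/A = 161403.5/2.4053 = 67103.27 mm → 67.10 m.

67.10 m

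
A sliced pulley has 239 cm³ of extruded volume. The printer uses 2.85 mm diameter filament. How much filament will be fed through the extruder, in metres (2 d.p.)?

Filament cross-section = π × (2.85/2)² = 6.3794 mm².
L = 239000 mm³ / 6.3794 mm² = 37464.34 mm, i.e. 37.46 m.

37.46 m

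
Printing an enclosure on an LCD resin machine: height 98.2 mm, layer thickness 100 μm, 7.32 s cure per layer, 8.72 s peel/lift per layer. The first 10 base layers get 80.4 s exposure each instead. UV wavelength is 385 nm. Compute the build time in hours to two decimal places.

Layers = ⌈98.2/0.1⌉ = 982.
Bottom layers = 10 × (80.4 + 8.72) = 891.2 s.
Normal layers: 972 × (7.32 + 8.72) → 15590.88 s.
Sum: 891.2 + 15590.88 = 16482.08 s → 4.58 hours.

4.58 hours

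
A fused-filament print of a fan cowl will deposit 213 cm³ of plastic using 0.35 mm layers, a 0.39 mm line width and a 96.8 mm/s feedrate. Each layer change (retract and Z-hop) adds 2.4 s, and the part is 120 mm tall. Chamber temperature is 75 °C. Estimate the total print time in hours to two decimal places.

4.71 hours

Line area: 0.35 × 0.39 → 0.1365 mm².
Total extruded path = 213000/0.1365 = 1560439.6 mm.
Time extruding: 1560439.6 / 96.8 → 16120.2 s.
Layer count = ceil(120 / 0.35) = 343.
Layer-change overhead = 343 × 2.4, so 823.2 s.
Total = 16120.2 + 823.2 = 16943.4 s = 4.71 hours.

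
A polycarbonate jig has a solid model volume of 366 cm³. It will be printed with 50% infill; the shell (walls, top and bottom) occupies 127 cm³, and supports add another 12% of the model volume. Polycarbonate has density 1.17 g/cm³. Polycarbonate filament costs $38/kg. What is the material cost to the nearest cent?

Infill region: 366 − 127 → 239 cm³.
Infill volume: 0.50 × 239 → 119.5 cm³.
Support: 0.12 × 366 → 43.92 cm³.
Total printed volume: 127 + 119.5 + 43.92 → 290.42 cm³.
Mass: 290.42 × 1.17 → 339.7914 g.
At $38/kg: 339.7914/1000 × 38 = $12.91.

$12.91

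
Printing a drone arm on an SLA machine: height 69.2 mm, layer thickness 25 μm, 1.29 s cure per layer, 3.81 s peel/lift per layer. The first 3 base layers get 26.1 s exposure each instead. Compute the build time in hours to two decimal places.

Layer count = ceil(69.2 / 0.025) = 2768.
Bottom layers: 3 × (26.1 + 3.81) → 89.73 s.
Normal layers = 2765 × (1.29 + 3.81), so 14101.5 s.
Sum: 89.73 + 14101.5 = 14191.23 s → 3.94 hours.

3.94 hours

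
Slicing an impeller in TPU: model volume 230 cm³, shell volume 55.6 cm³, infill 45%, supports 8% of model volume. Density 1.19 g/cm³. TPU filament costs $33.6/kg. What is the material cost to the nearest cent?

Volume inside the shell = 230 − 55.6, so 174.4 cm³.
Infill deposited = 0.45 × 174.4, so 78.48 cm³.
Support: 0.08 × 230 → 18.4 cm³.
Deposited volume = 55.6 + 78.48 + 18.4, so 152.48 cm³.
Mass = 152.48 × 1.19, so 181.4512 g.
Cost = 181.4512 g / 1000 × $33.6/kg = $6.10.

$6.10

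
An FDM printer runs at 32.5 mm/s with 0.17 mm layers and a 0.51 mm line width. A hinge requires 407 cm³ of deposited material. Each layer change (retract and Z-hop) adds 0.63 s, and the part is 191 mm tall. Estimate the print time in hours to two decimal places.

Bead cross-section = 0.17 × 0.51, so 0.0867 mm².
Total extruded path = 407000/0.0867 = 4694348.3 mm.
Extrusion time = 4694348.3 / 32.5, so 144441.5 s.
Layer count = ceil(191 / 0.17) = 1124.
Z-hop total = 1124 × 0.63, so 708.12 s.
Altogether 144441.5 + 708.12 = 145149.62 s, i.e. 40.32 hours.

40.32 hours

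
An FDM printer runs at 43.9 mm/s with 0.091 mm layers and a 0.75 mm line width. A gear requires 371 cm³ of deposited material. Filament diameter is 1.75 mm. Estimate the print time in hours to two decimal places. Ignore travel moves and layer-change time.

Bead cross-section: 0.091 × 0.75 → 0.06825 mm².
Total extruded path = 371000/0.06825 = 5435897.4 mm.
Extrusion time = 5435897.4 / 43.9 = 123824.5 s.
Converting: 123824.5 s = 34.40 hours.

34.40 hours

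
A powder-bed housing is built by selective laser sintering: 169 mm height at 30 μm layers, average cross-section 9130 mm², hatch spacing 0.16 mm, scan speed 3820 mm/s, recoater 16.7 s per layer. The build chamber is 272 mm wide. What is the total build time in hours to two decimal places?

49.51 hours

Layers = ⌈169/0.03⌉ = 5634.
Per-layer scan distance = 9130 / 0.16, so 57062.5 mm.
Per-layer scan time: 57062.5 / 3820 → 14.9378 s.
Layer cycle: 14.9378 + 16.7 → 31.6378 s.
Build time = 5634 × 31.6378 = 178247.3652 s = 49.51 hours.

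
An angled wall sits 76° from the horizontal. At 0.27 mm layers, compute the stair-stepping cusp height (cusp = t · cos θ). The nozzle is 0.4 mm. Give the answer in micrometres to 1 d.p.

cos(76°) = 0.2419, so cusp = 0.27 × 0.2419 = 0.065313 mm → 65.3 μm.

65.3 μm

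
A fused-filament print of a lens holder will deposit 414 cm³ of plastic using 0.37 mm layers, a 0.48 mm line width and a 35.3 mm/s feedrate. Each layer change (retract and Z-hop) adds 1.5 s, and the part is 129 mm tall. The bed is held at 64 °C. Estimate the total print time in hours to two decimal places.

18.49 hours

Bead cross-section = 0.37 × 0.48, so 0.1776 mm².
Toolpath length = 414 cm³ / 0.1776 mm² = 414000 / 0.1776 = 2331081.1 mm.
Time extruding = 2331081.1 / 35.3 = 66036.3 s.
Layers = ⌈129/0.37⌉ = 349.
Non-print overhead = 349 × 1.5 = 523.5 s.
Total = 66036.3 + 523.5 = 66559.8 s = 18.49 hours.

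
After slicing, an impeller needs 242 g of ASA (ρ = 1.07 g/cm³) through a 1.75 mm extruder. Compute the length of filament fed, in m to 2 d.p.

Extruded volume: 242/1.07 = 226.1682 cm³ (226168.2 mm³).
Filament cross-section = π × (1.75/2)² = 2.4053 mm².
L = V/A = 226168.2/2.4053 = 94029.1 mm → 94.03 m.

94.03 m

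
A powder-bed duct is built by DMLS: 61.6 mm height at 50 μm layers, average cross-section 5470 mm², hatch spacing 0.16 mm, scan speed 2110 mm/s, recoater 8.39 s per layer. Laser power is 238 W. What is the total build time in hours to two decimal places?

Number of layers: 61.6 / 0.05 → 1232 (rounded up).
Per-layer scan distance: 5470 / 0.16 → 34187.5 mm.
Scan time per layer = 34187.5 / 2110 = 16.2026 s.
Per-layer time = 16.2026 + 8.39 = 24.5926 s.
Build time = 1232 × 24.5926 = 30298.0832 s = 8.42 hours.

8.42 hours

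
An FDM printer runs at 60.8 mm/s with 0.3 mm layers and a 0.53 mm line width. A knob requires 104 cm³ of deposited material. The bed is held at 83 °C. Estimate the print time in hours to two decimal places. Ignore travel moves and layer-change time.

Line area = 0.3 × 0.53 = 0.159 mm².
Path length: 104000 mm³ / 0.159 mm² → 654088.1 mm.
Time extruding = 654088.1 / 60.8 = 10758 s.
In the requested units: 10758 s = 2.99 hours.

2.99 hours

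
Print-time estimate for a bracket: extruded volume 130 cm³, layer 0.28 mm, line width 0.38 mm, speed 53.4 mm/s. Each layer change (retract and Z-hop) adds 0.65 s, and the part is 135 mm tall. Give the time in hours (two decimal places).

Bead cross-section = 0.28 × 0.38 = 0.1064 mm².
Path length: 130000 mm³ / 0.1064 mm² → 1221804.5 mm.
Extrusion time = 1221804.5 / 53.4, so 22880.2 s.
Layers = ⌈135/0.28⌉ = 483.
Layer-change overhead: 483 × 0.65 → 313.95 s.
Altogether 22880.2 + 313.95 = 23194.15 s, i.e. 6.44 hours.

6.44 hours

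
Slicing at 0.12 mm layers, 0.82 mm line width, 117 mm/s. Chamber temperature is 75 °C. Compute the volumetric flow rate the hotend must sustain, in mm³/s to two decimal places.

11.51

Extrusion cross-section = 0.12 × 0.82, so 0.0984 mm².
Volumetric flow = 117 × 0.0984 = 11.51 mm³/s.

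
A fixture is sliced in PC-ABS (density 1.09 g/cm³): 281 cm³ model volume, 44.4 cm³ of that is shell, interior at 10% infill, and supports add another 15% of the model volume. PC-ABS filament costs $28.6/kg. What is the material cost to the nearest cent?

Volume inside the shell: 281 − 44.4 → 236.6 cm³.
Infill deposited: 0.10 × 236.6 → 23.66 cm³.
Support: 0.15 × 281 → 42.15 cm³.
Deposited volume: 44.4 + 23.66 + 42.15 → 110.21 cm³.
Mass = 110.21 × 1.09 = 120.1289 g.
Cost = 120.1289 g / 1000 × $28.6/kg = $3.44.

$3.44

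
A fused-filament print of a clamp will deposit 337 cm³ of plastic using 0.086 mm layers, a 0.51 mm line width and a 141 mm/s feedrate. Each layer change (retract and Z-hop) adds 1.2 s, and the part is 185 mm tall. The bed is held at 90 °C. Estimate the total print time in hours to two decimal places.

15.85 hours

Extrusion cross-section = 0.086 × 0.51 = 0.04386 mm².
Toolpath length = 337 cm³ / 0.04386 mm² = 337000 / 0.04386 = 7683538.5 mm.
Extrusion time = 7683538.5 / 141 = 54493.2 s.
Layers = ⌈185/0.086⌉ = 2152.
Non-print overhead = 2152 × 1.2, so 2582.4 s.
Total = 54493.2 + 2582.4 = 57075.6 s = 15.85 hours.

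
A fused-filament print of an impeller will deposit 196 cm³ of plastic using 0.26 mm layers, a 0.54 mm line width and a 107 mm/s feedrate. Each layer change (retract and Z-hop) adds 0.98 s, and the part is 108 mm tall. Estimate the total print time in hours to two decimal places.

3.74 hours

Bead cross-section = 0.26 × 0.54 = 0.1404 mm².
Path length: 196000 mm³ / 0.1404 mm² → 1396011.4 mm.
Time extruding = 1396011.4 / 107, so 13046.8 s.
Number of layers: 108 / 0.26 → 416 (rounded up).
Z-hop total = 416 × 0.98, so 407.68 s.
Altogether 13046.8 + 407.68 = 13454.48 s, i.e. 3.74 hours.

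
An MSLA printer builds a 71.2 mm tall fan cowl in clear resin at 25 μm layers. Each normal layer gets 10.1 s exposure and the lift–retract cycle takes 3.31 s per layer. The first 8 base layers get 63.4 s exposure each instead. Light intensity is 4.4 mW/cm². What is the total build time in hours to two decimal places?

10.73 hours

Number of layers: 71.2 / 0.025 → 2848 (rounded up).
Bottom layers: 8 × (63.4 + 3.31) → 533.68 s.
Regular layers = 2840 × (10.1 + 3.31), so 38084.4 s.
Sum: 533.68 + 38084.4 = 38618.08 s → 10.73 hours.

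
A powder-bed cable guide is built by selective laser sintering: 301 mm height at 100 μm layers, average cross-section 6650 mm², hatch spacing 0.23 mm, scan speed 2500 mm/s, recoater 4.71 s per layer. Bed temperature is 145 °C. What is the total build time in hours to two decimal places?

Number of layers: 301 / 0.1 → 3010 (rounded up).
Per-layer scan distance: 6650 / 0.23 → 28913 mm.
Laser time per layer = 28913 / 2500, so 11.5652 s.
Layer cycle: 11.5652 + 4.71 → 16.2752 s.
Build time = 3010 × 16.2752 = 48988.352 s = 13.61 hours.

13.61 hours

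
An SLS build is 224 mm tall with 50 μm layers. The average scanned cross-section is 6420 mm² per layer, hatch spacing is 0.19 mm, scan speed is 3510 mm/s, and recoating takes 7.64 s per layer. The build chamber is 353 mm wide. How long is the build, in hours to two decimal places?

21.49 hours

Number of layers: 224 / 0.05 → 4480 (rounded up).
Hatch length per layer: 6420 / 0.19 → 33789.5 mm.
Laser time per layer = 33789.5 / 3510, so 9.6266 s.
Per-layer time = 9.6266 + 7.64, so 17.2666 s.
Build time = 4480 × 17.2666 = 77354.368 s = 21.49 hours.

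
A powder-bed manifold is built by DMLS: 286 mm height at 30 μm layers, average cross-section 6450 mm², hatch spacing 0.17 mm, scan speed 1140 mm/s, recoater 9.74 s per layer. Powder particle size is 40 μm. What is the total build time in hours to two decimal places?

Layers = ⌈286/0.03⌉ = 9534.
Scan path per layer = 6450 / 0.17 = 37941.2 mm.
Per-layer scan time = 37941.2 / 1140, so 33.2818 s.
Time per layer: 33.2818 + 9.74 → 43.0218 s.
Build time = 9534 × 43.0218 = 410169.8412 s = 113.94 hours.

113.94 hours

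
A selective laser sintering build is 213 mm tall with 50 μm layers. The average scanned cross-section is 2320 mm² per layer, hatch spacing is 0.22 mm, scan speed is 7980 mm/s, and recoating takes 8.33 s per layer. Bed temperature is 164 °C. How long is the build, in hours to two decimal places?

Layer count = ceil(213 / 0.05) = 4260.
Scan path per layer = 2320 / 0.22, so 10545.5 mm.
Per-layer scan time: 10545.5 / 7980 → 1.3215 s.
Time per layer = 1.3215 + 8.33 = 9.6515 s.
Total: 4260 × 9.6515 s = 41115.39 s → 11.42 hours.

11.42 hours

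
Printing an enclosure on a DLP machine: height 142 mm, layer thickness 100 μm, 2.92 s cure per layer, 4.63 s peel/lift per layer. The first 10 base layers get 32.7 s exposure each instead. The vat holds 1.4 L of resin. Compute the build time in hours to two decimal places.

Layer count = ceil(142 / 0.1) = 1420.
Burn-in layers = 10 × (32.7 + 4.63), so 373.3 s.
Remaining layers = 1410 × (2.92 + 4.63) = 10645.5 s.
Sum: 373.3 + 10645.5 = 11018.8 s → 3.06 hours.

3.06 hours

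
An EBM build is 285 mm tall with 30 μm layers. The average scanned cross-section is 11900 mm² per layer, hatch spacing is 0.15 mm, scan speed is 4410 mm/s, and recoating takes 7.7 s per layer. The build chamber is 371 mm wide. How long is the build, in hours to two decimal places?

67.79 hours

Number of layers: 285 / 0.03 → 9500 (rounded up).
Per-layer scan distance = 11900 / 0.15 = 79333.3 mm.
Per-layer scan time = 79333.3 / 4410, so 17.9894 s.
Time per layer: 17.9894 + 7.7 → 25.6894 s.
9500 layers × 25.6894 s/layer = 244049.3 s, i.e. 67.79 hours.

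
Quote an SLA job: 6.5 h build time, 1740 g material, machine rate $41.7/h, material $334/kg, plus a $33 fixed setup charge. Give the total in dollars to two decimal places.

Time charge = 41.7 × 6.5, so $271.05.
Material charge: 334 × 1740/1000 → $581.16.
Adding setup: 271.05 + 581.16 + 33 → $885.21.

$885.21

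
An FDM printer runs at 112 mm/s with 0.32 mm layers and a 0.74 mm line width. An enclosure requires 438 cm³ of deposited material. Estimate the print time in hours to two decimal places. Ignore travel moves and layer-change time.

4.59 hours

Line area: 0.32 × 0.74 → 0.2368 mm².
Toolpath length = 438 cm³ / 0.2368 mm² = 438000 / 0.2368 = 1849662.2 mm.
Time extruding = 1849662.2 / 112 = 16514.8 s.
Converting: 16514.8 s = 4.59 hours.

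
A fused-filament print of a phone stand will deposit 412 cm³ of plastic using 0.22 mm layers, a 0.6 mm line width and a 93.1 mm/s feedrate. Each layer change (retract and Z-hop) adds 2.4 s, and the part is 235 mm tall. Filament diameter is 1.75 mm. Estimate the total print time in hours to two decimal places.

Extrusion cross-section = 0.22 × 0.6, so 0.132 mm².
Total extruded path = 412000/0.132 = 3121212.1 mm.
Print-move time: 3121212.1 / 93.1 → 33525.4 s.
Layer count = ceil(235 / 0.22) = 1069.
Layer-change overhead: 1069 × 2.4 → 2565.6 s.
Total = 33525.4 + 2565.6 = 36091 s = 10.03 hours.

10.03 hours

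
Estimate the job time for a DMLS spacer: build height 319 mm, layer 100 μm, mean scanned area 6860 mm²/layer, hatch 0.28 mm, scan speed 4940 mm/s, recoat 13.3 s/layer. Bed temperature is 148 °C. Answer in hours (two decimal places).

16.18 hours

Layer count = ceil(319 / 0.1) = 3190.
Per-layer scan distance = 6860 / 0.28 = 24500 mm.
Scan time per layer = 24500 / 4940, so 4.9595 s.
Per-layer time: 4.9595 + 13.3 → 18.2595 s.
Total: 3190 × 18.2595 s = 58247.805 s → 16.18 hours.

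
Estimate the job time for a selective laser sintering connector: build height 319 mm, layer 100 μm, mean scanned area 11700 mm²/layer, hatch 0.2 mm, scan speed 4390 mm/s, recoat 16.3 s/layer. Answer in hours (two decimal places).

Layer count = ceil(319 / 0.1) = 3190.
Scan path per layer = 11700 / 0.2, so 58500 mm.
Laser time per layer: 58500 / 4390 → 13.3257 s.
Time per layer = 13.3257 + 16.3 = 29.6257 s.
Total: 3190 × 29.6257 s = 94505.983 s → 26.25 hours.

26.25 hours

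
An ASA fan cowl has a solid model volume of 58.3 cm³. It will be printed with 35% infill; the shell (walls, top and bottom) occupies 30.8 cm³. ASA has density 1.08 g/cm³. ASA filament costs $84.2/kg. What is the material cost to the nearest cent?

Interior volume: 58.3 − 30.8 → 27.5 cm³.
Deposited infill: 0.35 × 27.5 → 9.625 cm³.
Total extruded = 30.8 + 9.625, so 40.425 cm³.
Mass: 40.425 × 1.08 → 43.659 g.
Cost = 43.659 g / 1000 × $84.2/kg = $3.68.

$3.68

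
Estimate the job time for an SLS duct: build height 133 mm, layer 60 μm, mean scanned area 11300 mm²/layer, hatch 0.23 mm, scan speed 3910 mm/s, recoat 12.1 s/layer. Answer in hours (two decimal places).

15.19 hours

Layer count = ceil(133 / 0.06) = 2217.
Scan path per layer: 11300 / 0.23 → 49130.4 mm.
Per-layer scan time = 49130.4 / 3910 = 12.5653 s.
Layer cycle = 12.5653 + 12.1, so 24.6653 s.
Total: 2217 × 24.6653 s = 54682.9701 s → 15.19 hours.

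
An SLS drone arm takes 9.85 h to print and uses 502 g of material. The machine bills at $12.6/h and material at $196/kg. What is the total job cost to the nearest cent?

$222.50

Time charge = 12.6 × 9.85 = $124.11.
Feedstock cost = 196 × 502/1000, so $98.392.
Total = 124.11 + 98.392 = 222.502 ≈ $222.50.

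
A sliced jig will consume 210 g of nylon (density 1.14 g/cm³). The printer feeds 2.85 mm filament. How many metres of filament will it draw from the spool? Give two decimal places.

28.88 m

Extruded volume: 210/1.14 = 184.2105 cm³ (184210.5 mm³).
Cross-section of 2.85 mm filament: π·(2.85/2)² = 6.3794 mm².
L = V/A = 184210.5/6.3794 = 28875.83 mm → 28.88 m.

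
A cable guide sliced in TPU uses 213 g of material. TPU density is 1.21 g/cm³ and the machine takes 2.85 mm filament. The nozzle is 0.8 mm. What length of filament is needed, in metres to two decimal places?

Volume = 213 g / 1.21 g·cm⁻³ = 176.0331 cm³ = 176033.1 mm³.
A = π r² = π × 1.425² = 6.3794 mm².
Length = 176033.1 / 6.3794 = 27593.99 mm = 27.59 m.

27.59 m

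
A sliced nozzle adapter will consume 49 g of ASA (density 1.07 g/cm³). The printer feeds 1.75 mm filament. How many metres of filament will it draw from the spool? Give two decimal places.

19.04 m

Volume = 49 g / 1.07 g·cm⁻³ = 45.7944 cm³ = 45794.4 mm³.
Cross-section of 1.75 mm filament: π·(1.75/2)² = 2.4053 mm².
L = V/A = 45794.4/2.4053 = 19038.96 mm → 19.04 m.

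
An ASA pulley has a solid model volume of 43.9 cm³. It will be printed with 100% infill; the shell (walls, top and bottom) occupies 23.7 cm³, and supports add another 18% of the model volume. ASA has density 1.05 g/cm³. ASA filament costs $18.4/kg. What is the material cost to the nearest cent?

Infill region = 43.9 − 23.7 = 20.2 cm³.
Deposited infill = 1.00 × 20.2 = 20.2 cm³.
Support = 0.18 × 43.9 = 7.902 cm³.
Deposited volume: 23.7 + 20.2 + 7.902 → 51.802 cm³.
Mass = 51.802 × 1.05, so 54.3921 g.
Cost = 54.3921 g / 1000 × $18.4/kg = $1.00.

$1.00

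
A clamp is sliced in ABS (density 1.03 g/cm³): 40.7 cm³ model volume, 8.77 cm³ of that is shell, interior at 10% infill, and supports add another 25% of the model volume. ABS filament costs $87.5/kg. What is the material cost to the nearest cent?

Volume inside the shell = 40.7 − 8.77 = 31.93 cm³.
Infill deposited = 0.10 × 31.93, so 3.193 cm³.
Support = 0.25 × 40.7 = 10.175 cm³.
Total extruded = 8.77 + 3.193 + 10.175, so 22.138 cm³.
Mass = 22.138 × 1.03 = 22.80214 g.
Cost = 22.80214 g / 1000 × $87.5/kg = $2.00.

$2.00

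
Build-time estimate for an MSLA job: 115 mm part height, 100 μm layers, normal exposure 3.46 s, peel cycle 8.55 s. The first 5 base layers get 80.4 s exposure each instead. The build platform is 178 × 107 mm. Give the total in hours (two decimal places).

3.94 hours

Number of layers: 115 / 0.1 → 1150 (rounded up).
Bottom layers = 5 × (80.4 + 8.55), so 444.75 s.
Normal layers = 1145 × (3.46 + 8.55) = 13751.45 s.
Total = 444.75 + 13751.45 = 14196.2 s = 3.94 hours.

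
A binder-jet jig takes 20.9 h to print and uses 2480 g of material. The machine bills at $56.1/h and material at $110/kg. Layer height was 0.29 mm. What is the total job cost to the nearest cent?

$1445.29

Machine-time cost = 56.1 × 20.9, so $1172.49.
Material cost = 110 × 2480/1000 = $272.80.
Total = 1172.49 + 272.80 = $1445.29.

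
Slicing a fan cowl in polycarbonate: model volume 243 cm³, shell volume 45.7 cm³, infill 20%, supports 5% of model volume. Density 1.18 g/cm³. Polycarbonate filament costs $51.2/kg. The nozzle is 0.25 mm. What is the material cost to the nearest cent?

$5.88

Interior volume = 243 − 45.7 = 197.3 cm³.
Infill volume = 0.20 × 197.3, so 39.46 cm³.
Support: 0.05 × 243 → 12.15 cm³.
Total printed volume = 45.7 + 39.46 + 12.15, so 97.31 cm³.
Mass: 97.31 × 1.18 → 114.8258 g.
Cost = 114.8258 g / 1000 × $51.2/kg = $5.88.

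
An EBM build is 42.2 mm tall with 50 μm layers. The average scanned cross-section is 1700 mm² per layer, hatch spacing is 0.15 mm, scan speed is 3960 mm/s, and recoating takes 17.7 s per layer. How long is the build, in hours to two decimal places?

Layer count = ceil(42.2 / 0.05) = 844.
Per-layer scan distance = 1700 / 0.15 = 11333.3 mm.
Beam time per layer = 11333.3 / 3960, so 2.8619 s.
Time per layer: 2.8619 + 17.7 → 20.5619 s.
Build time = 844 × 20.5619 = 17354.2436 s = 4.82 hours.

4.82 hours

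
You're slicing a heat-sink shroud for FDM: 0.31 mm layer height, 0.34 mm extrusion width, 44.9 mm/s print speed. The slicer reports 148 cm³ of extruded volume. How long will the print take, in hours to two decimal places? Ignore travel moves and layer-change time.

8.69 hours

Line area = 0.31 × 0.34 = 0.1054 mm².
Path length: 148000 mm³ / 0.1054 mm² → 1404174.6 mm.
Time extruding: 1404174.6 / 44.9 → 31273.4 s.
31273.4 s = 8.69 hours.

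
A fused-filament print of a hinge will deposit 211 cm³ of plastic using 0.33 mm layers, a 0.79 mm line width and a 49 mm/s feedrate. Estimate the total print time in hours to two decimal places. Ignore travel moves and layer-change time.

4.59 hours

Extrusion cross-section = 0.33 × 0.79 = 0.2607 mm².
Path length: 211000 mm³ / 0.2607 mm² → 809359.4 mm.
Extrusion time = 809359.4 / 49, so 16517.5 s.
16517.5 s = 4.59 hours.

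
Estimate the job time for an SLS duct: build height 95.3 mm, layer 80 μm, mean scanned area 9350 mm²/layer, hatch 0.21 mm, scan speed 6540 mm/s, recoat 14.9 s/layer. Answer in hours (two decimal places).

Layer count = ceil(95.3 / 0.08) = 1192.
Hatch length per layer: 9350 / 0.21 → 44523.8 mm.
Laser time per layer = 44523.8 / 6540 = 6.8079 s.
Layer cycle = 6.8079 + 14.9, so 21.7079 s.
1192 layers × 21.7079 s/layer = 25875.8168 s, i.e. 7.19 hours.

7.19 hours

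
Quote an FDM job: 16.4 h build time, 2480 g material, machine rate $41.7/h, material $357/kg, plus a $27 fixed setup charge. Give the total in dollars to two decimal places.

Time charge = 41.7 × 16.4 = $683.88.
Feedstock cost = 357 × 2480/1000 = $885.36.
Total = 683.88 + 885.36 + 27 = $1596.24.

$1596.24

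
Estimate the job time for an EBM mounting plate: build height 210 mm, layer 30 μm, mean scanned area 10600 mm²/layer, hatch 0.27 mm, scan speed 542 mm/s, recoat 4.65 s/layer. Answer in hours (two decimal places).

149.89 hours

Number of layers: 210 / 0.03 → 7000 (rounded up).
Scan path per layer = 10600 / 0.27, so 39259.3 mm.
Per-layer scan time: 39259.3 / 542 → 72.4341 s.
Per-layer time = 72.4341 + 4.65 = 77.0841 s.
Build time = 7000 × 77.0841 = 539588.7 s = 149.89 hours.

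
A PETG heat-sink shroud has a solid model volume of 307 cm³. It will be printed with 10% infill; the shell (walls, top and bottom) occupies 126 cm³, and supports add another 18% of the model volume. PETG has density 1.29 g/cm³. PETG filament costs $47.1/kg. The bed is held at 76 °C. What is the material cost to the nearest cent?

$12.11

Volume inside the shell = 307 − 126, so 181 cm³.
Deposited infill = 0.10 × 181 = 18.1 cm³.
Support: 0.18 × 307 → 55.26 cm³.
Deposited volume: 126 + 18.1 + 55.26 → 199.36 cm³.
Mass: 199.36 × 1.29 → 257.1744 g.
At $47.1/kg: 257.1744/1000 × 47.1 = $12.11.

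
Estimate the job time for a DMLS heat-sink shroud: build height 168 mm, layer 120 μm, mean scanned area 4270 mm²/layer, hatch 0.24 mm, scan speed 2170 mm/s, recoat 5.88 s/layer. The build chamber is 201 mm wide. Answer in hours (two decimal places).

5.48 hours

Layer count = ceil(168 / 0.12) = 1400.
Hatch length per layer = 4270 / 0.24 = 17791.7 mm.
Per-layer scan time = 17791.7 / 2170 = 8.1989 s.
Layer cycle = 8.1989 + 5.88, so 14.0789 s.
Total: 1400 × 14.0789 s = 19710.46 s → 5.48 hours.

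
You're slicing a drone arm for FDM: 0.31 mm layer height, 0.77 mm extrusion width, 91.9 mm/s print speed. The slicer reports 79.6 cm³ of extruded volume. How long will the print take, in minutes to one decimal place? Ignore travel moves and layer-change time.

Line area = 0.31 × 0.77, so 0.2387 mm².
Toolpath length = 79.6 cm³ / 0.2387 mm² = 79600 / 0.2387 = 333473 mm.
Time extruding: 333473 / 91.9 → 3628.7 s.
Converting: 3628.7 s = 60.5 minutes.

60.5 minutes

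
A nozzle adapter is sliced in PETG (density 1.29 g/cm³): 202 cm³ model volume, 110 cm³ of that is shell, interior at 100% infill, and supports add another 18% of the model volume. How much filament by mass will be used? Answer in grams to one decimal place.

307.5 g

Interior volume = 202 − 110, so 92 cm³.
Infill deposited: 1.00 × 92 → 92 cm³.
Support: 0.18 × 202 → 36.36 cm³.
Deposited volume = 110 + 92 + 36.36 = 238.36 cm³.
Mass = 238.36 × 1.29 = 307.4844 g.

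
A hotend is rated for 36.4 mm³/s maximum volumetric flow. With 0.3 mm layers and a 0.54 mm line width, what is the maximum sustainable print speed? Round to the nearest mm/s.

225 mm/s

A = 0.3 × 0.54, so 0.162 mm².
Max speed = 36.4 / 0.162 = 224.69 ≈ 225 mm/s.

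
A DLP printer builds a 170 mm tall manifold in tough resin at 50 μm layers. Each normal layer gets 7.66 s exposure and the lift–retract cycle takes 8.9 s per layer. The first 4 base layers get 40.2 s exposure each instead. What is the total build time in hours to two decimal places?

15.68 hours

Layer count = ceil(170 / 0.05) = 3400.
Burn-in layers = 4 × (40.2 + 8.9) = 196.4 s.
Regular layers = 3396 × (7.66 + 8.9), so 56237.76 s.
Total = 196.4 + 56237.76 = 56434.16 s = 15.68 hours.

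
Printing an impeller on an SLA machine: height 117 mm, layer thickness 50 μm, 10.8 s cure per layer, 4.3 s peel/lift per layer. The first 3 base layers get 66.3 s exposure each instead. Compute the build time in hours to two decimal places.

Layer count = ceil(117 / 0.05) = 2340.
Bottom layers = 3 × (66.3 + 4.3), so 211.8 s.
Remaining layers: 2337 × (10.8 + 4.3) → 35288.7 s.
Sum: 211.8 + 35288.7 = 35500.5 s → 9.86 hours.

9.86 hours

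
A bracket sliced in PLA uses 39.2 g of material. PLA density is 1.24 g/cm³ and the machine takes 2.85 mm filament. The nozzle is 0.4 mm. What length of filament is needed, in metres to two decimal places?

4.96 m

Volume = 39.2 g / 1.24 g·cm⁻³ = 31.6129 cm³ = 31612.9 mm³.
A = π r² = π × 1.425² = 6.3794 mm².
L = V/A = 31612.9/6.3794 = 4955.47 mm → 4.96 m.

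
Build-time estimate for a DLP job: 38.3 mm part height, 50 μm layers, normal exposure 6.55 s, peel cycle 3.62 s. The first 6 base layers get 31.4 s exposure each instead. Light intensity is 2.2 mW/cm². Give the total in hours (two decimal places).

2.21 hours

Layers = ⌈38.3/0.05⌉ = 766.
Burn-in layers = 6 × (31.4 + 3.62) = 210.12 s.
Normal layers: 760 × (6.55 + 3.62) → 7729.2 s.
Total = 210.12 + 7729.2 = 7939.32 s = 2.21 hours.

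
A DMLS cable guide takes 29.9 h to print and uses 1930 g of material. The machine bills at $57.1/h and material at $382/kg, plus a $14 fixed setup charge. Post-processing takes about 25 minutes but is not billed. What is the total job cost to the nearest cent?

Time charge = 57.1 × 29.9 = $1707.29.
Material cost = 382 × 1930/1000, so $737.26.
Adding setup: 1707.29 + 737.26 + 14 → $2458.55.

$2458.55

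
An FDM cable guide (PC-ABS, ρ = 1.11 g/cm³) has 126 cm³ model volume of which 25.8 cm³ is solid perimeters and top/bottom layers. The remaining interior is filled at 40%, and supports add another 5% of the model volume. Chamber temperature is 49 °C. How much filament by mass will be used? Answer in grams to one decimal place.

Infill region: 126 − 25.8 → 100.2 cm³.
Infill volume = 0.40 × 100.2, so 40.08 cm³.
Support: 0.05 × 126 → 6.3 cm³.
Total printed volume: 25.8 + 40.08 + 6.3 → 72.18 cm³.
Mass = 72.18 × 1.11 = 80.1198 g.

80.1 g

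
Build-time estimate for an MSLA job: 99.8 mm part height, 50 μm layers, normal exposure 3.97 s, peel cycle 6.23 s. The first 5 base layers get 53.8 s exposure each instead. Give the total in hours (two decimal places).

Number of layers: 99.8 / 0.05 → 1996 (rounded up).
Base layers = 5 × (53.8 + 6.23), so 300.15 s.
Normal layers = 1991 × (3.97 + 6.23), so 20308.2 s.
Sum: 300.15 + 20308.2 = 20608.35 s → 5.72 hours.

5.72 hours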